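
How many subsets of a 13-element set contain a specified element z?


Subsets of A containing z correspond to subsets of A \ {z}, which has 12 elements.
Count = 2^(n-1) = 2^12
= 4096

Number of subsets containing z = 4096


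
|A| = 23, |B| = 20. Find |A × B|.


|A × B| = |A| × |B|
= 23 × 20
= 460

|A × B| = 460


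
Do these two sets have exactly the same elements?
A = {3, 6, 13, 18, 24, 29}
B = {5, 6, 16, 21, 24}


Two sets are equal iff they have exactly the same elements.
A = {3, 6, 13, 18, 24, 29}
B = {5, 6, 16, 21, 24}
Differences: {3, 5, 13, 16, 18, 21, 29}
A ≠ B

No, A ≠ B


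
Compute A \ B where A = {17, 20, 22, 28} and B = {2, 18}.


A \ B = elements in A but not in B
A = {17, 20, 22, 28}
B = {2, 18}
Remove from A any elements in B
A \ B = {17, 20, 22, 28}

A \ B = {17, 20, 22, 28}


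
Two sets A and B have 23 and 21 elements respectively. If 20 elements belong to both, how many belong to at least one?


|A ∪ B| = |A| + |B| - |A ∩ B|
= 23 + 21 - 20
= 24

|A ∪ B| = 24


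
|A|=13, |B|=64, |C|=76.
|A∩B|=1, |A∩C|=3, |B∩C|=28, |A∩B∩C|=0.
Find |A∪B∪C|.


|A∪B∪C| = |A|+|B|+|C| - |A∩B|-|A∩C|-|B∩C| + |A∩B∩C|
= 13+64+76 - 1-3-28 + 0
= 153 - 32 + 0
= 121

|A ∪ B ∪ C| = 121


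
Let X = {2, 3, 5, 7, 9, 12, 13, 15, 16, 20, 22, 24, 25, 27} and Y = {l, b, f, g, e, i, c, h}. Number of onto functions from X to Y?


n = |X| = 14, k = |Y| = 8. Surjections via inclusion-exclusion:
S(n,k) = Σ(-1)^i × C(k,i) × (k-i)^n, i=0 to k
i=0: (-1)^0×C(8,0)×8^14 = 4398046511104
i=1: (-1)^1×C(8,1)×7^14 = -5425784582792
i=2: (-1)^2×C(8,2)×6^14 = 2194196594688
i=3: (-1)^3×C(8,3)×5^14 = -341796875000
i=4: (-1)^4×C(8,4)×4^14 = 18790481920
i=5: (-1)^5×C(8,5)×3^14 = -267846264
i=6: (-1)^6×C(8,6)×2^14 = 458752
i=7: (-1)^7×C(8,7)×1^14 = -8
i=8: (-1)^8×C(8,8)×0^14 = 0
Total = 843184742400

Number of surjections = 843184742400


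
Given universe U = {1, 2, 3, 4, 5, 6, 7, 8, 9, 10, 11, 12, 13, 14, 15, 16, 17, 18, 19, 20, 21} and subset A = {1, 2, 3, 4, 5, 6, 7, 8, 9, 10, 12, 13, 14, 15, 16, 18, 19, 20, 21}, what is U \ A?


Aᶜ = U \ A = elements in U but not in A
U = {1, 2, 3, 4, 5, 6, 7, 8, 9, 10, 11, 12, 13, 14, 15, 16, 17, 18, 19, 20, 21}
A = {1, 2, 3, 4, 5, 6, 7, 8, 9, 10, 12, 13, 14, 15, 16, 18, 19, 20, 21}
Aᶜ = {11, 17}

Aᶜ = {11, 17}


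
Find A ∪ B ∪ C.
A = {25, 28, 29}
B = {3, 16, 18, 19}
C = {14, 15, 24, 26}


A ∪ B = {3, 16, 18, 19, 25, 28, 29}
(A ∪ B) ∪ C = {3, 14, 15, 16, 18, 19, 24, 25, 26, 28, 29}

A ∪ B ∪ C = {3, 14, 15, 16, 18, 19, 24, 25, 26, 28, 29}


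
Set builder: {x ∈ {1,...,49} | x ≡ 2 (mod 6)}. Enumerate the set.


Checking each candidate:
Condition: x in {1,...,49} with x ≡ 2 (mod 6)
Result = {2, 8, 14, 20, 26, 32, 38, 44}

{2, 8, 14, 20, 26, 32, 38, 44}


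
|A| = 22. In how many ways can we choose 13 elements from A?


C(n,k) = n! / (k!(n-k)!)
C(22,13) = 22! / (13!9!)
= 497420

C(22,13) = 497420


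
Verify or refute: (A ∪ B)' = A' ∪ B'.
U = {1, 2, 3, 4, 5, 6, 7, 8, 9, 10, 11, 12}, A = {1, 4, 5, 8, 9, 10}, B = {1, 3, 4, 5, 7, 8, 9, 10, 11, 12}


LHS: A ∪ B = {1, 3, 4, 5, 7, 8, 9, 10, 11, 12}
(A ∪ B)' = U \ (A ∪ B) = {2, 6}
A' = {2, 3, 6, 7, 11, 12}, B' = {2, 6}
Claimed RHS: A' ∪ B' = {2, 3, 6, 7, 11, 12}
Identity is INVALID: LHS = {2, 6} but the RHS claimed here equals {2, 3, 6, 7, 11, 12}. The correct form is (A ∪ B)' = A' ∩ B'.

Identity is invalid: (A ∪ B)' = {2, 6} but A' ∪ B' = {2, 3, 6, 7, 11, 12}. The correct De Morgan law is (A ∪ B)' = A' ∩ B'.


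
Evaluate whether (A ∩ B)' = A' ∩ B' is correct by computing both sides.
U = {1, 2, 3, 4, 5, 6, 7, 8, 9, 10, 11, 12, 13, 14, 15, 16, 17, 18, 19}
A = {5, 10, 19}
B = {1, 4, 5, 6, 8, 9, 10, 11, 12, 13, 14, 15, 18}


LHS: A ∩ B = {5, 10}
(A ∩ B)' = U \ (A ∩ B) = {1, 2, 3, 4, 6, 7, 8, 9, 11, 12, 13, 14, 15, 16, 17, 18, 19}
A' = {1, 2, 3, 4, 6, 7, 8, 9, 11, 12, 13, 14, 15, 16, 17, 18}, B' = {2, 3, 7, 16, 17, 19}
Claimed RHS: A' ∩ B' = {2, 3, 7, 16, 17}
Identity is INVALID: LHS = {1, 2, 3, 4, 6, 7, 8, 9, 11, 12, 13, 14, 15, 16, 17, 18, 19} but the RHS claimed here equals {2, 3, 7, 16, 17}. The correct form is (A ∩ B)' = A' ∪ B'.

Identity is invalid: (A ∩ B)' = {1, 2, 3, 4, 6, 7, 8, 9, 11, 12, 13, 14, 15, 16, 17, 18, 19} but A' ∩ B' = {2, 3, 7, 16, 17}. The correct De Morgan law is (A ∩ B)' = A' ∪ B'.


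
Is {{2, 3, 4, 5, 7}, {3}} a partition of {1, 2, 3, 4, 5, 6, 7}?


A partition requires: (1) non-empty parts, (2) pairwise disjoint, (3) union = U
Parts: {2, 3, 4, 5, 7}, {3}
Union of parts: {2, 3, 4, 5, 7}
U = {1, 2, 3, 4, 5, 6, 7}
All non-empty? True
Pairwise disjoint? False
Covers U? False

No, not a valid partition


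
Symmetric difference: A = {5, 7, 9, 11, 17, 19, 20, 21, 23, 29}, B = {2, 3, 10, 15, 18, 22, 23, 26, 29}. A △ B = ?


A △ B = (A \ B) ∪ (B \ A) = elements in exactly one of A or B
A \ B = {5, 7, 9, 11, 17, 19, 20, 21}
B \ A = {2, 3, 10, 15, 18, 22, 26}
A △ B = {2, 3, 5, 7, 9, 10, 11, 15, 17, 18, 19, 20, 21, 22, 26}

A △ B = {2, 3, 5, 7, 9, 10, 11, 15, 17, 18, 19, 20, 21, 22, 26}


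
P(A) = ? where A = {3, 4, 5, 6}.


|A| = 4, so |P(A)| = 2^4 = 16
Enumerate subsets by cardinality (0 to 4):
∅, {3}, {4}, {5}, {6}, {3, 4}, {3, 5}, {3, 6}, {4, 5}, {4, 6}, {5, 6}, {3, 4, 5}, {3, 4, 6}, {3, 5, 6}, {4, 5, 6}, {3, 4, 5, 6}

P(A) has 16 subsets: ∅, {3}, {4}, {5}, {6}, {3, 4}, {3, 5}, {3, 6}, {4, 5}, {4, 6}, {5, 6}, {3, 4, 5}, {3, 4, 6}, {3, 5, 6}, {4, 5, 6}, {3, 4, 5, 6}


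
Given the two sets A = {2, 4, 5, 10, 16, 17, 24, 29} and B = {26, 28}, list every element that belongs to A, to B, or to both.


A ∪ B = all elements in A or B (or both)
A = {2, 4, 5, 10, 16, 17, 24, 29}
B = {26, 28}
A ∪ B = {2, 4, 5, 10, 16, 17, 24, 26, 28, 29}

A ∪ B = {2, 4, 5, 10, 16, 17, 24, 26, 28, 29}


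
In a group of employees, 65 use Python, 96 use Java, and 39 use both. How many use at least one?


|A ∪ B| = |A| + |B| - |A ∩ B|
= 65 + 96 - 39
= 122

|A ∪ B| = 122


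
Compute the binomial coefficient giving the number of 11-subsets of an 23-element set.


C(n,k) = n! / (k!(n-k)!)
C(23,11) = 23! / (11!12!)
= 1352078

C(23,11) = 1352078


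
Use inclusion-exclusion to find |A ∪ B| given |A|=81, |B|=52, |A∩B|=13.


|A ∪ B| = |A| + |B| - |A ∩ B|
= 81 + 52 - 13
= 120

|A ∪ B| = 120


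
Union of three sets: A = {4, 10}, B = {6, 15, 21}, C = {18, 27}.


A ∪ B = {4, 6, 10, 15, 21}
(A ∪ B) ∪ C = {4, 6, 10, 15, 18, 21, 27}

A ∪ B ∪ C = {4, 6, 10, 15, 18, 21, 27}


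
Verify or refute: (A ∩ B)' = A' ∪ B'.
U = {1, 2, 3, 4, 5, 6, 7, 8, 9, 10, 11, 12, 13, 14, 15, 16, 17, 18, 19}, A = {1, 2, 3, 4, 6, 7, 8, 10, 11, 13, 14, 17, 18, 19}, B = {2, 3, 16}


LHS: A ∩ B = {2, 3}
(A ∩ B)' = U \ (A ∩ B) = {1, 4, 5, 6, 7, 8, 9, 10, 11, 12, 13, 14, 15, 16, 17, 18, 19}
A' = {5, 9, 12, 15, 16}, B' = {1, 4, 5, 6, 7, 8, 9, 10, 11, 12, 13, 14, 15, 17, 18, 19}
Claimed RHS: A' ∪ B' = {1, 4, 5, 6, 7, 8, 9, 10, 11, 12, 13, 14, 15, 16, 17, 18, 19}
Identity is VALID: LHS = RHS = {1, 4, 5, 6, 7, 8, 9, 10, 11, 12, 13, 14, 15, 16, 17, 18, 19} ✓

Identity is valid. (A ∩ B)' = A' ∪ B' = {1, 4, 5, 6, 7, 8, 9, 10, 11, 12, 13, 14, 15, 16, 17, 18, 19}


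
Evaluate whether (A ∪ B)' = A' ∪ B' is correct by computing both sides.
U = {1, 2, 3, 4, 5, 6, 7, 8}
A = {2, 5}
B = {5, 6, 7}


LHS: A ∪ B = {2, 5, 6, 7}
(A ∪ B)' = U \ (A ∪ B) = {1, 3, 4, 8}
A' = {1, 3, 4, 6, 7, 8}, B' = {1, 2, 3, 4, 8}
Claimed RHS: A' ∪ B' = {1, 2, 3, 4, 6, 7, 8}
Identity is INVALID: LHS = {1, 3, 4, 8} but the RHS claimed here equals {1, 2, 3, 4, 6, 7, 8}. The correct form is (A ∪ B)' = A' ∩ B'.

Identity is invalid: (A ∪ B)' = {1, 3, 4, 8} but A' ∪ B' = {1, 2, 3, 4, 6, 7, 8}. The correct De Morgan law is (A ∪ B)' = A' ∩ B'.


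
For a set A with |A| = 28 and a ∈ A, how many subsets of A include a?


Subsets of A containing a correspond to subsets of A \ {a}, which has 27 elements.
Count = 2^(n-1) = 2^27
= 134217728

Number of subsets containing a = 134217728


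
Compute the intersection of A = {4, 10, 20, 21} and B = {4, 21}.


A ∩ B = elements in both A and B
A = {4, 10, 20, 21}
B = {4, 21}
A ∩ B = {4, 21}

A ∩ B = {4, 21}


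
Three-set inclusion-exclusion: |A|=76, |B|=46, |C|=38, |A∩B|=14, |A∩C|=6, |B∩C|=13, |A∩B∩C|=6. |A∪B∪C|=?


|A∪B∪C| = |A|+|B|+|C| - |A∩B|-|A∩C|-|B∩C| + |A∩B∩C|
= 76+46+38 - 14-6-13 + 6
= 160 - 33 + 6
= 133

|A ∪ B ∪ C| = 133


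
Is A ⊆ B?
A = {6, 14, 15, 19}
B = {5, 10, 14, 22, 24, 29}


A ⊆ B means every element of A is in B.
Elements in A not in B: {6, 15, 19}
So A ⊄ B.

No, A ⊄ B


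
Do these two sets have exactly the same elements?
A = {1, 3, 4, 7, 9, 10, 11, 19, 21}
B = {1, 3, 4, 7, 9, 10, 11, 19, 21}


Two sets are equal iff they have exactly the same elements.
A = {1, 3, 4, 7, 9, 10, 11, 19, 21}
B = {1, 3, 4, 7, 9, 10, 11, 19, 21}
Same elements → A = B

Yes, A = B


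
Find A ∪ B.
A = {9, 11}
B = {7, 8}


A ∪ B = all elements in A or B (or both)
A = {9, 11}
B = {7, 8}
A ∪ B = {7, 8, 9, 11}

A ∪ B = {7, 8, 9, 11}


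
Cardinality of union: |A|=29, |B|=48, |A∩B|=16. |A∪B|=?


|A ∪ B| = |A| + |B| - |A ∩ B|
= 29 + 48 - 16
= 61

|A ∪ B| = 61


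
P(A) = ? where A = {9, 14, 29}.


|A| = 3, so |P(A)| = 2^3 = 8
Enumerate subsets by cardinality (0 to 3):
∅, {9}, {14}, {29}, {9, 14}, {9, 29}, {14, 29}, {9, 14, 29}

P(A) has 8 subsets: ∅, {9}, {14}, {29}, {9, 14}, {9, 29}, {14, 29}, {9, 14, 29}


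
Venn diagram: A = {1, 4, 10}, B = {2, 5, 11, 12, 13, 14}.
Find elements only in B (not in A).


A = {1, 4, 10}
B = {2, 5, 11, 12, 13, 14}
Region: only in B (not in A)
Elements: {2, 5, 11, 12, 13, 14}

Elements only in B (not in A): {2, 5, 11, 12, 13, 14}


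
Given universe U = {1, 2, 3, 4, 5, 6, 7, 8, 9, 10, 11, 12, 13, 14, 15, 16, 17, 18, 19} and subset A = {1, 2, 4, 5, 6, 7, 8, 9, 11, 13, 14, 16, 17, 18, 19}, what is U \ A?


Aᶜ = U \ A = elements in U but not in A
U = {1, 2, 3, 4, 5, 6, 7, 8, 9, 10, 11, 12, 13, 14, 15, 16, 17, 18, 19}
A = {1, 2, 4, 5, 6, 7, 8, 9, 11, 13, 14, 16, 17, 18, 19}
Aᶜ = {3, 10, 12, 15}

Aᶜ = {3, 10, 12, 15}


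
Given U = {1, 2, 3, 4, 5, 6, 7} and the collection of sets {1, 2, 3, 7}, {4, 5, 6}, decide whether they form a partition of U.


A partition requires: (1) non-empty parts, (2) pairwise disjoint, (3) union = U
Parts: {1, 2, 3, 7}, {4, 5, 6}
Union of parts: {1, 2, 3, 4, 5, 6, 7}
U = {1, 2, 3, 4, 5, 6, 7}
All non-empty? True
Pairwise disjoint? True
Covers U? True

Yes, valid partition


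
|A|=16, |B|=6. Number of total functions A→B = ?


Each of |A| = 16 inputs maps to any of |B| = 6 outputs.
# functions = |B|^|A| = 6^16
= 2821109907456

Number of functions = 2821109907456


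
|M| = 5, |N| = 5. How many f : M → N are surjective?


n = |M| = 5, k = |N| = 5. Surjections via inclusion-exclusion:
S(n,k) = Σ(-1)^i × C(k,i) × (k-i)^n, i=0 to k
i=0: (-1)^0×C(5,0)×5^5 = 3125
i=1: (-1)^1×C(5,1)×4^5 = -5120
i=2: (-1)^2×C(5,2)×3^5 = 2430
i=3: (-1)^3×C(5,3)×2^5 = -320
i=4: (-1)^4×C(5,4)×1^5 = 5
i=5: (-1)^5×C(5,5)×0^5 = 0
Total = 120

Number of surjections = 120


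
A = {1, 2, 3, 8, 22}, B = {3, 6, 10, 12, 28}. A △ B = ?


A △ B = (A \ B) ∪ (B \ A) = elements in exactly one of A or B
A \ B = {1, 2, 8, 22}
B \ A = {6, 10, 12, 28}
A △ B = {1, 2, 6, 8, 10, 12, 22, 28}

A △ B = {1, 2, 6, 8, 10, 12, 22, 28}


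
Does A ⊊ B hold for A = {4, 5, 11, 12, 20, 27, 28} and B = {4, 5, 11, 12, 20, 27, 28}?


A ⊂ B requires: A ⊆ B AND A ≠ B.
A ⊆ B? Yes
A = B? Yes
A = B, so A is not a PROPER subset.

No, A is not a proper subset of B


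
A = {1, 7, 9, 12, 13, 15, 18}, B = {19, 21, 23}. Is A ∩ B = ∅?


Disjoint means A ∩ B = ∅.
A ∩ B = ∅
A ∩ B = ∅, so A and B are disjoint.

Yes, A and B are disjoint


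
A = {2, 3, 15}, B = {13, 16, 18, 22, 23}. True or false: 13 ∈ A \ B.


A = {2, 3, 15}, B = {13, 16, 18, 22, 23}
A \ B = elements in A but not in B
A \ B = {2, 3, 15}
Checking if 13 ∈ A \ B
13 is not in A \ B → False

13 ∉ A \ B


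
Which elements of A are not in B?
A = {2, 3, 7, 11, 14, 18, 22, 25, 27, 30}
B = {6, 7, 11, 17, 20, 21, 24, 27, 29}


A \ B = elements in A but not in B
A = {2, 3, 7, 11, 14, 18, 22, 25, 27, 30}
B = {6, 7, 11, 17, 20, 21, 24, 27, 29}
Remove from A any elements in B
A \ B = {2, 3, 14, 18, 22, 25, 30}

A \ B = {2, 3, 14, 18, 22, 25, 30}


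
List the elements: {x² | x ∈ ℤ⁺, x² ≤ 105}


Checking each candidate:
Condition: positive perfect squares ≤ 105
Result = {1, 4, 9, 16, 25, 36, 49, 64, 81, 100}

{1, 4, 9, 16, 25, 36, 49, 64, 81, 100}


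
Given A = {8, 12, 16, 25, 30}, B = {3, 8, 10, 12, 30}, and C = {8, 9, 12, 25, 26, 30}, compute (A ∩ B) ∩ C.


A ∩ B = {8, 12, 30}
(A ∩ B) ∩ C = {8, 12, 30}

A ∩ B ∩ C = {8, 12, 30}


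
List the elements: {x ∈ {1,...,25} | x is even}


Checking each candidate:
Condition: even numbers in {1,...,25}
Result = {2, 4, 6, 8, 10, 12, 14, 16, 18, 20, 22, 24}

{2, 4, 6, 8, 10, 12, 14, 16, 18, 20, 22, 24}


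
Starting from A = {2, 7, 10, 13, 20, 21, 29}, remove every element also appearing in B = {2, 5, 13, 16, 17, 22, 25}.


A \ B = elements in A but not in B
A = {2, 7, 10, 13, 20, 21, 29}
B = {2, 5, 13, 16, 17, 22, 25}
Remove from A any elements in B
A \ B = {7, 10, 20, 21, 29}

A \ B = {7, 10, 20, 21, 29}


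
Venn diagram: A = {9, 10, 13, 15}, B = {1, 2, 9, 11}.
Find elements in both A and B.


A = {9, 10, 13, 15}
B = {1, 2, 9, 11}
Region: in both A and B
Elements: {9}

Elements in both A and B: {9}


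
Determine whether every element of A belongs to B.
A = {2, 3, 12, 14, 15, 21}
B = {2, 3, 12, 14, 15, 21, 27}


A ⊆ B means every element of A is in B.
All elements of A are in B.
So A ⊆ B.

Yes, A ⊆ B


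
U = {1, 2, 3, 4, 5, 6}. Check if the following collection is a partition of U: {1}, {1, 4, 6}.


A partition requires: (1) non-empty parts, (2) pairwise disjoint, (3) union = U
Parts: {1}, {1, 4, 6}
Union of parts: {1, 4, 6}
U = {1, 2, 3, 4, 5, 6}
All non-empty? True
Pairwise disjoint? False
Covers U? False

No, not a valid partition


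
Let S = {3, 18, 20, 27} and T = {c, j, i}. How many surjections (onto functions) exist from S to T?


n = |S| = 4, k = |T| = 3. Surjections via inclusion-exclusion:
S(n,k) = Σ(-1)^i × C(k,i) × (k-i)^n, i=0 to k
i=0: (-1)^0×C(3,0)×3^4 = 81
i=1: (-1)^1×C(3,1)×2^4 = -48
i=2: (-1)^2×C(3,2)×1^4 = 3
i=3: (-1)^3×C(3,3)×0^4 = 0
Total = 36

Number of surjections = 36


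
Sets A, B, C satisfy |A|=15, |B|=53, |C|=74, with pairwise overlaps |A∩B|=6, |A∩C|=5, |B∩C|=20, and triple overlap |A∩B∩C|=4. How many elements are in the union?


|A∪B∪C| = |A|+|B|+|C| - |A∩B|-|A∩C|-|B∩C| + |A∩B∩C|
= 15+53+74 - 6-5-20 + 4
= 142 - 31 + 4
= 115

|A ∪ B ∪ C| = 115


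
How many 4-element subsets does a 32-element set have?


C(n,k) = n! / (k!(n-k)!)
C(32,4) = 32! / (4!28!)
= 35960

C(32,4) = 35960


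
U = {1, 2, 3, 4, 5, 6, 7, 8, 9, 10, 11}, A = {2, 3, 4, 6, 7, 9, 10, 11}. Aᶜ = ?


Aᶜ = U \ A = elements in U but not in A
U = {1, 2, 3, 4, 5, 6, 7, 8, 9, 10, 11}
A = {2, 3, 4, 6, 7, 9, 10, 11}
Aᶜ = {1, 5, 8}

Aᶜ = {1, 5, 8}


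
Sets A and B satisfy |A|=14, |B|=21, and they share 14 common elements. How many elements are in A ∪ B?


|A ∪ B| = |A| + |B| - |A ∩ B|
= 14 + 21 - 14
= 21

|A ∪ B| = 21


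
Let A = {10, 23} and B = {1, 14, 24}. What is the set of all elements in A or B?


A ∪ B = all elements in A or B (or both)
A = {10, 23}
B = {1, 14, 24}
A ∪ B = {1, 10, 14, 23, 24}

A ∪ B = {1, 10, 14, 23, 24}


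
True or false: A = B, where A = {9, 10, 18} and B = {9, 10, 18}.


Two sets are equal iff they have exactly the same elements.
A = {9, 10, 18}
B = {9, 10, 18}
Same elements → A = B

Yes, A = B


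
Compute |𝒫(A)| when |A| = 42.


Number of subsets = 2^n
= 2^42
= 4398046511104

|P(A)| = 4398046511104


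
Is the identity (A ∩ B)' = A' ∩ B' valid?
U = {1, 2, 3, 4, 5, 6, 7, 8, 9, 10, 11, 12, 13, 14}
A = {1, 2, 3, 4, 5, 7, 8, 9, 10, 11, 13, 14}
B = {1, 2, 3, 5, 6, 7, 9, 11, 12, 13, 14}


LHS: A ∩ B = {1, 2, 3, 5, 7, 9, 11, 13, 14}
(A ∩ B)' = U \ (A ∩ B) = {4, 6, 8, 10, 12}
A' = {6, 12}, B' = {4, 8, 10}
Claimed RHS: A' ∩ B' = ∅
Identity is INVALID: LHS = {4, 6, 8, 10, 12} but the RHS claimed here equals ∅. The correct form is (A ∩ B)' = A' ∪ B'.

Identity is invalid: (A ∩ B)' = {4, 6, 8, 10, 12} but A' ∩ B' = ∅. The correct De Morgan law is (A ∩ B)' = A' ∪ B'.


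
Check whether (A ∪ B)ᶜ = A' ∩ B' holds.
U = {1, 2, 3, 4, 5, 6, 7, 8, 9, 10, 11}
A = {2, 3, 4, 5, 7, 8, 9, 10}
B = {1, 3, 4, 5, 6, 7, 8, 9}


LHS: A ∪ B = {1, 2, 3, 4, 5, 6, 7, 8, 9, 10}
(A ∪ B)' = U \ (A ∪ B) = {11}
A' = {1, 6, 11}, B' = {2, 10, 11}
Claimed RHS: A' ∩ B' = {11}
Identity is VALID: LHS = RHS = {11} ✓

Identity is valid. (A ∪ B)' = A' ∩ B' = {11}


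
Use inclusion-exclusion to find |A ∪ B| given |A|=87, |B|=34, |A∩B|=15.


|A ∪ B| = |A| + |B| - |A ∩ B|
= 87 + 34 - 15
= 106

|A ∪ B| = 106


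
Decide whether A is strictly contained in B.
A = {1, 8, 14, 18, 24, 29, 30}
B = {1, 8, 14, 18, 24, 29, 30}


A ⊂ B requires: A ⊆ B AND A ≠ B.
A ⊆ B? Yes
A = B? Yes
A = B, so A is not a PROPER subset.

No, A is not a proper subset of B


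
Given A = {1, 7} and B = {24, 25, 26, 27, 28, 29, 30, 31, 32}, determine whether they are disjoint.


Disjoint means A ∩ B = ∅.
A ∩ B = ∅
A ∩ B = ∅, so A and B are disjoint.

Yes, A and B are disjoint


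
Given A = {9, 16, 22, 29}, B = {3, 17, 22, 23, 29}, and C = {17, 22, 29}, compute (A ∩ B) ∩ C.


A ∩ B = {22, 29}
(A ∩ B) ∩ C = {22, 29}

A ∩ B ∩ C = {22, 29}


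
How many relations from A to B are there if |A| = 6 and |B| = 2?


A relation from A to B is any subset of A × B.
|A × B| = 6 × 2 = 12
# relations = 2^|A × B| = 2^12 = 4096

Number of relations = 4096


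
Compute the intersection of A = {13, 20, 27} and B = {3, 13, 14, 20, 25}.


A ∩ B = elements in both A and B
A = {13, 20, 27}
B = {3, 13, 14, 20, 25}
A ∩ B = {13, 20}

A ∩ B = {13, 20}


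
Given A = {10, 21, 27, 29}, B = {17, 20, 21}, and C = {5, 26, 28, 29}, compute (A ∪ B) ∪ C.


A ∪ B = {10, 17, 20, 21, 27, 29}
(A ∪ B) ∪ C = {5, 10, 17, 20, 21, 26, 27, 28, 29}

A ∪ B ∪ C = {5, 10, 17, 20, 21, 26, 27, 28, 29}


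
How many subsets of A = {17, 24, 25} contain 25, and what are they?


A subset of A contains 25 iff the remaining 2 elements form any subset of A \ {25}.
Count: 2^(n-1) = 2^2 = 4
Subsets containing 25: {25}, {17, 25}, {24, 25}, {17, 24, 25}

Subsets containing 25 (4 total): {25}, {17, 25}, {24, 25}, {17, 24, 25}


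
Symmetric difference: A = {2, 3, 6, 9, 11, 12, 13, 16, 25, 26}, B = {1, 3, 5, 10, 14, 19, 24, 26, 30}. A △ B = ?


A △ B = (A \ B) ∪ (B \ A) = elements in exactly one of A or B
A \ B = {2, 6, 9, 11, 12, 13, 16, 25}
B \ A = {1, 5, 10, 14, 19, 24, 30}
A △ B = {1, 2, 5, 6, 9, 10, 11, 12, 13, 14, 16, 19, 24, 25, 30}

A △ B = {1, 2, 5, 6, 9, 10, 11, 12, 13, 14, 16, 19, 24, 25, 30}


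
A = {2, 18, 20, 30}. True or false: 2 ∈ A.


A = {2, 18, 20, 30}
Checking if 2 is in A
2 is in A → True

2 ∈ A


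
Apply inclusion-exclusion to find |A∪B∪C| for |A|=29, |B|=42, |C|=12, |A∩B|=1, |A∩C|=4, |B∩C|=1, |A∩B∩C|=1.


|A∪B∪C| = |A|+|B|+|C| - |A∩B|-|A∩C|-|B∩C| + |A∩B∩C|
= 29+42+12 - 1-4-1 + 1
= 83 - 6 + 1
= 78

|A ∪ B ∪ C| = 78


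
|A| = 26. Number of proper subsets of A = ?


Total subsets = 2^n = 2^26 = 67108864
Proper subsets exclude the set itself: 2^n - 1
= 67108864 - 1
= 67108863

Number of proper subsets = 67108863


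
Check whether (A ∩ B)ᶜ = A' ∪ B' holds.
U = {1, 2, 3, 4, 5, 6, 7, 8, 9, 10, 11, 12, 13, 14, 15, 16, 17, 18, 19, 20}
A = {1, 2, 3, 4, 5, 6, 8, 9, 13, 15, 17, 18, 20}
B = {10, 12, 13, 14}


LHS: A ∩ B = {13}
(A ∩ B)' = U \ (A ∩ B) = {1, 2, 3, 4, 5, 6, 7, 8, 9, 10, 11, 12, 14, 15, 16, 17, 18, 19, 20}
A' = {7, 10, 11, 12, 14, 16, 19}, B' = {1, 2, 3, 4, 5, 6, 7, 8, 9, 11, 15, 16, 17, 18, 19, 20}
Claimed RHS: A' ∪ B' = {1, 2, 3, 4, 5, 6, 7, 8, 9, 10, 11, 12, 14, 15, 16, 17, 18, 19, 20}
Identity is VALID: LHS = RHS = {1, 2, 3, 4, 5, 6, 7, 8, 9, 10, 11, 12, 14, 15, 16, 17, 18, 19, 20} ✓

Identity is valid. (A ∩ B)' = A' ∪ B' = {1, 2, 3, 4, 5, 6, 7, 8, 9, 10, 11, 12, 14, 15, 16, 17, 18, 19, 20}


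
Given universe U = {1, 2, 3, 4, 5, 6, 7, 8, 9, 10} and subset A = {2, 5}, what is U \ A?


Aᶜ = U \ A = elements in U but not in A
U = {1, 2, 3, 4, 5, 6, 7, 8, 9, 10}
A = {2, 5}
Aᶜ = {1, 3, 4, 6, 7, 8, 9, 10}

Aᶜ = {1, 3, 4, 6, 7, 8, 9, 10}


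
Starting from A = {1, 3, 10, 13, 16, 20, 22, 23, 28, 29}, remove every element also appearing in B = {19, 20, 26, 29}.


A \ B = elements in A but not in B
A = {1, 3, 10, 13, 16, 20, 22, 23, 28, 29}
B = {19, 20, 26, 29}
Remove from A any elements in B
A \ B = {1, 3, 10, 13, 16, 22, 23, 28}

A \ B = {1, 3, 10, 13, 16, 22, 23, 28}


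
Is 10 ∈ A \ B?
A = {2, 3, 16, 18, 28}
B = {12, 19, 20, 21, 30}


A = {2, 3, 16, 18, 28}, B = {12, 19, 20, 21, 30}
A \ B = elements in A but not in B
A \ B = {2, 3, 16, 18, 28}
Checking if 10 ∈ A \ B
10 is not in A \ B → False

10 ∉ A \ B


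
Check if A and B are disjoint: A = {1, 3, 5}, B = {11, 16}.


Disjoint means A ∩ B = ∅.
A ∩ B = ∅
A ∩ B = ∅, so A and B are disjoint.

Yes, A and B are disjoint


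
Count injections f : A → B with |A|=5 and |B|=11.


An injection sends each of |A| = 5 inputs to a distinct output in B.
# injections = |B|·(|B|-1)·…·(|B|-|A|+1) = 11! / (11 - 5)!
= 11 × 10 × 9 × 8 × 7
= 55440

Number of injections = 55440


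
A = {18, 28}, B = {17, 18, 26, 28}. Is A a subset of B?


A ⊆ B means every element of A is in B.
All elements of A are in B.
So A ⊆ B.

Yes, A ⊆ B


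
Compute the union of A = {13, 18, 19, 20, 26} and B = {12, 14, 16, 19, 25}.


A ∪ B = all elements in A or B (or both)
A = {13, 18, 19, 20, 26}
B = {12, 14, 16, 19, 25}
A ∪ B = {12, 13, 14, 16, 18, 19, 20, 25, 26}

A ∪ B = {12, 13, 14, 16, 18, 19, 20, 25, 26}


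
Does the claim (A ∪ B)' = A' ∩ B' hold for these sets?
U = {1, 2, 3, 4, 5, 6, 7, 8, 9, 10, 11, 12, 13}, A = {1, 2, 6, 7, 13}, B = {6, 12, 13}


LHS: A ∪ B = {1, 2, 6, 7, 12, 13}
(A ∪ B)' = U \ (A ∪ B) = {3, 4, 5, 8, 9, 10, 11}
A' = {3, 4, 5, 8, 9, 10, 11, 12}, B' = {1, 2, 3, 4, 5, 7, 8, 9, 10, 11}
Claimed RHS: A' ∩ B' = {3, 4, 5, 8, 9, 10, 11}
Identity is VALID: LHS = RHS = {3, 4, 5, 8, 9, 10, 11} ✓

Identity is valid. (A ∪ B)' = A' ∩ B' = {3, 4, 5, 8, 9, 10, 11}


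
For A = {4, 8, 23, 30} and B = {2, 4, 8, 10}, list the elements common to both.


A ∩ B = elements in both A and B
A = {4, 8, 23, 30}
B = {2, 4, 8, 10}
A ∩ B = {4, 8}

A ∩ B = {4, 8}


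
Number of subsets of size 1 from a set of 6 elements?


C(n,k) = n! / (k!(n-k)!)
C(6,1) = 6! / (1!5!)
= 6

C(6,1) = 6


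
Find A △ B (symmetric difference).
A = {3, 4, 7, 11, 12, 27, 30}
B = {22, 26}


A △ B = (A \ B) ∪ (B \ A) = elements in exactly one of A or B
A \ B = {3, 4, 7, 11, 12, 27, 30}
B \ A = {22, 26}
A △ B = {3, 4, 7, 11, 12, 22, 26, 27, 30}

A △ B = {3, 4, 7, 11, 12, 22, 26, 27, 30}


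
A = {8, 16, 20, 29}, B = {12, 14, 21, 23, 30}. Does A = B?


Two sets are equal iff they have exactly the same elements.
A = {8, 16, 20, 29}
B = {12, 14, 21, 23, 30}
Differences: {8, 12, 14, 16, 20, 21, 23, 29, 30}
A ≠ B

No, A ≠ B


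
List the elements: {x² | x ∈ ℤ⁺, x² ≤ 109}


Checking each candidate:
Condition: positive perfect squares ≤ 109
Result = {1, 4, 9, 16, 25, 36, 49, 64, 81, 100}

{1, 4, 9, 16, 25, 36, 49, 64, 81, 100}


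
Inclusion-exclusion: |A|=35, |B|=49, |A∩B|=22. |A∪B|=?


|A ∪ B| = |A| + |B| - |A ∩ B|
= 35 + 49 - 22
= 62

|A ∪ B| = 62


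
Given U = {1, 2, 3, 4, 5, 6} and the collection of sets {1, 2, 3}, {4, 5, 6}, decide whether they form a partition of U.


A partition requires: (1) non-empty parts, (2) pairwise disjoint, (3) union = U
Parts: {1, 2, 3}, {4, 5, 6}
Union of parts: {1, 2, 3, 4, 5, 6}
U = {1, 2, 3, 4, 5, 6}
All non-empty? True
Pairwise disjoint? True
Covers U? True

Yes, valid partition


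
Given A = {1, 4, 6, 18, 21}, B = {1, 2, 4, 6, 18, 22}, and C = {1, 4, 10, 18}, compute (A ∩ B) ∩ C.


A ∩ B = {1, 4, 6, 18}
(A ∩ B) ∩ C = {1, 4, 18}

A ∩ B ∩ C = {1, 4, 18}


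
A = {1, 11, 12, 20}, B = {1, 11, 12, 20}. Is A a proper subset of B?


A ⊂ B requires: A ⊆ B AND A ≠ B.
A ⊆ B? Yes
A = B? Yes
A = B, so A is not a PROPER subset.

No, A is not a proper subset of B


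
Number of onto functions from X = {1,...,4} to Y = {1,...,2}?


n = |X| = 4, k = |Y| = 2. Surjections via inclusion-exclusion:
S(n,k) = Σ(-1)^i × C(k,i) × (k-i)^n, i=0 to k
i=0: (-1)^0×C(2,0)×2^4 = 16
i=1: (-1)^1×C(2,1)×1^4 = -2
i=2: (-1)^2×C(2,2)×0^4 = 0
Total = 14

Number of surjections = 14


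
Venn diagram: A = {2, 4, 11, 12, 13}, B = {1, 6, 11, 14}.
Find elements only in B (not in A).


A = {2, 4, 11, 12, 13}
B = {1, 6, 11, 14}
Region: only in B (not in A)
Elements: {1, 6, 14}

Elements only in B (not in A): {1, 6, 14}


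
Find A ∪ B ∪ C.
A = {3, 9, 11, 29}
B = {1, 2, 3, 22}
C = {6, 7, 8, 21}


A ∪ B = {1, 2, 3, 9, 11, 22, 29}
(A ∪ B) ∪ C = {1, 2, 3, 6, 7, 8, 9, 11, 21, 22, 29}

A ∪ B ∪ C = {1, 2, 3, 6, 7, 8, 9, 11, 21, 22, 29}


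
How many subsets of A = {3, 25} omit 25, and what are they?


A subset of A that omits 25 is a subset of A \ {25}, so there are 2^(n-1) = 2^1 = 2 of them.
Subsets excluding 25: ∅, {3}

Subsets excluding 25 (2 total): ∅, {3}


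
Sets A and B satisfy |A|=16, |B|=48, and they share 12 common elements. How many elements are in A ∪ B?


|A ∪ B| = |A| + |B| - |A ∩ B|
= 16 + 48 - 12
= 52

|A ∪ B| = 52


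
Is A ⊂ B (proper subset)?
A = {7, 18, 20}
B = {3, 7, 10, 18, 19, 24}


A ⊂ B requires: A ⊆ B AND A ≠ B.
A ⊆ B? No
A ⊄ B, so A is not a proper subset.

No, A is not a proper subset of B


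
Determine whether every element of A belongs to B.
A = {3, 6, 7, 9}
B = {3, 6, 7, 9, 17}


A ⊆ B means every element of A is in B.
All elements of A are in B.
So A ⊆ B.

Yes, A ⊆ B


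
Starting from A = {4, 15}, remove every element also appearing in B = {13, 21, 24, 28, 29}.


A \ B = elements in A but not in B
A = {4, 15}
B = {13, 21, 24, 28, 29}
Remove from A any elements in B
A \ B = {4, 15}

A \ B = {4, 15}


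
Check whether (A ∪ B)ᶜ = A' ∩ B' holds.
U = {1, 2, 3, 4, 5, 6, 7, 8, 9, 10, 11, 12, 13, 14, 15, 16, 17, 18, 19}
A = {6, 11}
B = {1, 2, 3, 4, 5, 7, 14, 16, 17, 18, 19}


LHS: A ∪ B = {1, 2, 3, 4, 5, 6, 7, 11, 14, 16, 17, 18, 19}
(A ∪ B)' = U \ (A ∪ B) = {8, 9, 10, 12, 13, 15}
A' = {1, 2, 3, 4, 5, 7, 8, 9, 10, 12, 13, 14, 15, 16, 17, 18, 19}, B' = {6, 8, 9, 10, 11, 12, 13, 15}
Claimed RHS: A' ∩ B' = {8, 9, 10, 12, 13, 15}
Identity is VALID: LHS = RHS = {8, 9, 10, 12, 13, 15} ✓

Identity is valid. (A ∪ B)' = A' ∩ B' = {8, 9, 10, 12, 13, 15}


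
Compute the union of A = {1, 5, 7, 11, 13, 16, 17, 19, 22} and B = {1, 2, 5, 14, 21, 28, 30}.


A ∪ B = all elements in A or B (or both)
A = {1, 5, 7, 11, 13, 16, 17, 19, 22}
B = {1, 2, 5, 14, 21, 28, 30}
A ∪ B = {1, 2, 5, 7, 11, 13, 14, 16, 17, 19, 21, 22, 28, 30}

A ∪ B = {1, 2, 5, 7, 11, 13, 14, 16, 17, 19, 21, 22, 28, 30}


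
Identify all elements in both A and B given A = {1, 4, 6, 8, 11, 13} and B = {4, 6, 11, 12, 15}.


A = {1, 4, 6, 8, 11, 13}
B = {4, 6, 11, 12, 15}
Region: in both A and B
Elements: {4, 6, 11}

Elements in both A and B: {4, 6, 11}


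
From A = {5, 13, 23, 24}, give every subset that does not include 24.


A subset of A that omits 24 is a subset of A \ {24}, so there are 2^(n-1) = 2^3 = 8 of them.
Subsets excluding 24: ∅, {5}, {13}, {23}, {5, 13}, {5, 23}, {13, 23}, {5, 13, 23}

Subsets excluding 24 (8 total): ∅, {5}, {13}, {23}, {5, 13}, {5, 23}, {13, 23}, {5, 13, 23}


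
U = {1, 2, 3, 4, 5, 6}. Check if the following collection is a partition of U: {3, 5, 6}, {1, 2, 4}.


A partition requires: (1) non-empty parts, (2) pairwise disjoint, (3) union = U
Parts: {3, 5, 6}, {1, 2, 4}
Union of parts: {1, 2, 3, 4, 5, 6}
U = {1, 2, 3, 4, 5, 6}
All non-empty? True
Pairwise disjoint? True
Covers U? True

Yes, valid partition


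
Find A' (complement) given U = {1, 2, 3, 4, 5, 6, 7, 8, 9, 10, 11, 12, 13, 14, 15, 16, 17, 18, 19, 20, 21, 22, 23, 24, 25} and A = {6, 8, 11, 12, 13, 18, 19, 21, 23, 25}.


Aᶜ = U \ A = elements in U but not in A
U = {1, 2, 3, 4, 5, 6, 7, 8, 9, 10, 11, 12, 13, 14, 15, 16, 17, 18, 19, 20, 21, 22, 23, 24, 25}
A = {6, 8, 11, 12, 13, 18, 19, 21, 23, 25}
Aᶜ = {1, 2, 3, 4, 5, 7, 9, 10, 14, 15, 16, 17, 20, 22, 24}

Aᶜ = {1, 2, 3, 4, 5, 7, 9, 10, 14, 15, 16, 17, 20, 22, 24}


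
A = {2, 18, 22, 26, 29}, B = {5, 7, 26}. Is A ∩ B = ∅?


Disjoint means A ∩ B = ∅.
A ∩ B = {26}
A ∩ B ≠ ∅, so A and B are NOT disjoint.

No, A and B are not disjoint (A ∩ B = {26})


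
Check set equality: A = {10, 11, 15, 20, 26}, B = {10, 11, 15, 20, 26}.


Two sets are equal iff they have exactly the same elements.
A = {10, 11, 15, 20, 26}
B = {10, 11, 15, 20, 26}
Same elements → A = B

Yes, A = B


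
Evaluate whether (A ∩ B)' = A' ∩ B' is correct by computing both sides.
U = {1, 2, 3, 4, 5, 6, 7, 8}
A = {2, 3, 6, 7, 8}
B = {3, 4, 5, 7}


LHS: A ∩ B = {3, 7}
(A ∩ B)' = U \ (A ∩ B) = {1, 2, 4, 5, 6, 8}
A' = {1, 4, 5}, B' = {1, 2, 6, 8}
Claimed RHS: A' ∩ B' = {1}
Identity is INVALID: LHS = {1, 2, 4, 5, 6, 8} but the RHS claimed here equals {1}. The correct form is (A ∩ B)' = A' ∪ B'.

Identity is invalid: (A ∩ B)' = {1, 2, 4, 5, 6, 8} but A' ∩ B' = {1}. The correct De Morgan law is (A ∩ B)' = A' ∪ B'.


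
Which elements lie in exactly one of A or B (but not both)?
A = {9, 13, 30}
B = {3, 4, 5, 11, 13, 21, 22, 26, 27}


A △ B = (A \ B) ∪ (B \ A) = elements in exactly one of A or B
A \ B = {9, 30}
B \ A = {3, 4, 5, 11, 21, 22, 26, 27}
A △ B = {3, 4, 5, 9, 11, 21, 22, 26, 27, 30}

A △ B = {3, 4, 5, 9, 11, 21, 22, 26, 27, 30}


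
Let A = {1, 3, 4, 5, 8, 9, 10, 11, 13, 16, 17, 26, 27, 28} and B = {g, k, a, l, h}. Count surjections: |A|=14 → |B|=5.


n = |A| = 14, k = |B| = 5. Surjections via inclusion-exclusion:
S(n,k) = Σ(-1)^i × C(k,i) × (k-i)^n, i=0 to k
i=0: (-1)^0×C(5,0)×5^14 = 6103515625
i=1: (-1)^1×C(5,1)×4^14 = -1342177280
i=2: (-1)^2×C(5,2)×3^14 = 47829690
i=3: (-1)^3×C(5,3)×2^14 = -163840
i=4: (-1)^4×C(5,4)×1^14 = 5
i=5: (-1)^5×C(5,5)×0^14 = 0
Total = 4809004200

Number of surjections = 4809004200


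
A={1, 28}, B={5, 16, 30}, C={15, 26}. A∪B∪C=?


A ∪ B = {1, 5, 16, 28, 30}
(A ∪ B) ∪ C = {1, 5, 15, 16, 26, 28, 30}

A ∪ B ∪ C = {1, 5, 15, 16, 26, 28, 30}


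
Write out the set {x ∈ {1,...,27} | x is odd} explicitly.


Checking each candidate:
Condition: odd numbers in {1,...,27}
Result = {1, 3, 5, 7, 9, 11, 13, 15, 17, 19, 21, 23, 25, 27}

{1, 3, 5, 7, 9, 11, 13, 15, 17, 19, 21, 23, 25, 27}


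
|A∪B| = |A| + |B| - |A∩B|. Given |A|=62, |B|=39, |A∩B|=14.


|A ∪ B| = |A| + |B| - |A ∩ B|
= 62 + 39 - 14
= 87

|A ∪ B| = 87


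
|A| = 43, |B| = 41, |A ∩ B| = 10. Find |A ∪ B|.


|A ∪ B| = |A| + |B| - |A ∩ B|
= 43 + 41 - 10
= 74

|A ∪ B| = 74


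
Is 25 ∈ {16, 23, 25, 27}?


A = {16, 23, 25, 27}
Checking if 25 is in A
25 is in A → True

25 ∈ A


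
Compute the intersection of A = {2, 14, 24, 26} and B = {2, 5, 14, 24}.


A ∩ B = elements in both A and B
A = {2, 14, 24, 26}
B = {2, 5, 14, 24}
A ∩ B = {2, 14, 24}

A ∩ B = {2, 14, 24}


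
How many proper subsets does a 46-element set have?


Total subsets = 2^n = 2^46 = 70368744177664
Proper subsets exclude the set itself: 2^n - 1
= 70368744177664 - 1
= 70368744177663

Number of proper subsets = 70368744177663


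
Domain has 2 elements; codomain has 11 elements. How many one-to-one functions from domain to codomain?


An injection sends each of |A| = 2 inputs to a distinct output in B.
# injections = |B|·(|B|-1)·…·(|B|-|A|+1) = 11! / (11 - 2)!
= 11 × 10
= 110

Number of injections = 110


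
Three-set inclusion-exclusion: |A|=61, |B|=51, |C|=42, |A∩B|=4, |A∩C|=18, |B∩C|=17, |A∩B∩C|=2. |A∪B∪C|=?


|A∪B∪C| = |A|+|B|+|C| - |A∩B|-|A∩C|-|B∩C| + |A∩B∩C|
= 61+51+42 - 4-18-17 + 2
= 154 - 39 + 2
= 117

|A ∪ B ∪ C| = 117


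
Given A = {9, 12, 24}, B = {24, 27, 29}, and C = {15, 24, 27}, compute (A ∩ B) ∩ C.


A ∩ B = {24}
(A ∩ B) ∩ C = {24}

A ∩ B ∩ C = {24}


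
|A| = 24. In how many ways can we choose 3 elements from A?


C(n,k) = n! / (k!(n-k)!)
C(24,3) = 24! / (3!21!)
= 2024

C(24,3) = 2024


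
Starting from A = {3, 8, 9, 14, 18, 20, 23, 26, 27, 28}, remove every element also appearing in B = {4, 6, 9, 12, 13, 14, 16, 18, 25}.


A \ B = elements in A but not in B
A = {3, 8, 9, 14, 18, 20, 23, 26, 27, 28}
B = {4, 6, 9, 12, 13, 14, 16, 18, 25}
Remove from A any elements in B
A \ B = {3, 8, 20, 23, 26, 27, 28}

A \ B = {3, 8, 20, 23, 26, 27, 28}


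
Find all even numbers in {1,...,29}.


Checking each candidate:
Condition: even numbers in {1,...,29}
Result = {2, 4, 6, 8, 10, 12, 14, 16, 18, 20, 22, 24, 26, 28}

{2, 4, 6, 8, 10, 12, 14, 16, 18, 20, 22, 24, 26, 28}


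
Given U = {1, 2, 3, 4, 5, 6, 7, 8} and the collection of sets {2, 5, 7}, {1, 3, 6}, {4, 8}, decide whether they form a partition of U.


A partition requires: (1) non-empty parts, (2) pairwise disjoint, (3) union = U
Parts: {2, 5, 7}, {1, 3, 6}, {4, 8}
Union of parts: {1, 2, 3, 4, 5, 6, 7, 8}
U = {1, 2, 3, 4, 5, 6, 7, 8}
All non-empty? True
Pairwise disjoint? True
Covers U? True

Yes, valid partition


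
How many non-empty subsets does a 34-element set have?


Total subsets = 2^n = 2^34 = 17179869184
Non-empty subsets exclude the empty set: 2^n - 1
= 17179869184 - 1
= 17179869183

Number of non-empty subsets = 17179869183


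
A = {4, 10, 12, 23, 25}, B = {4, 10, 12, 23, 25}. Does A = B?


Two sets are equal iff they have exactly the same elements.
A = {4, 10, 12, 23, 25}
B = {4, 10, 12, 23, 25}
Same elements → A = B

Yes, A = B


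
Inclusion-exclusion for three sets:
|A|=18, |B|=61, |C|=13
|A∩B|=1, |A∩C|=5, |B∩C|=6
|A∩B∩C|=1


|A∪B∪C| = |A|+|B|+|C| - |A∩B|-|A∩C|-|B∩C| + |A∩B∩C|
= 18+61+13 - 1-5-6 + 1
= 92 - 12 + 1
= 81

|A ∪ B ∪ C| = 81


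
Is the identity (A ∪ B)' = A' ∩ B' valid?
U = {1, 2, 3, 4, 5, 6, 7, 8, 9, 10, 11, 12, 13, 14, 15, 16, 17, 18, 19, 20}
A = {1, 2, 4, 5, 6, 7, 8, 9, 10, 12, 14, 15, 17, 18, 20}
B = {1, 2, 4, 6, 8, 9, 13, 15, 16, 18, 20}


LHS: A ∪ B = {1, 2, 4, 5, 6, 7, 8, 9, 10, 12, 13, 14, 15, 16, 17, 18, 20}
(A ∪ B)' = U \ (A ∪ B) = {3, 11, 19}
A' = {3, 11, 13, 16, 19}, B' = {3, 5, 7, 10, 11, 12, 14, 17, 19}
Claimed RHS: A' ∩ B' = {3, 11, 19}
Identity is VALID: LHS = RHS = {3, 11, 19} ✓

Identity is valid. (A ∪ B)' = A' ∩ B' = {3, 11, 19}


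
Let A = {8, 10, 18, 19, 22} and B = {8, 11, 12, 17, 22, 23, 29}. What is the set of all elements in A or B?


A ∪ B = all elements in A or B (or both)
A = {8, 10, 18, 19, 22}
B = {8, 11, 12, 17, 22, 23, 29}
A ∪ B = {8, 10, 11, 12, 17, 18, 19, 22, 23, 29}

A ∪ B = {8, 10, 11, 12, 17, 18, 19, 22, 23, 29}


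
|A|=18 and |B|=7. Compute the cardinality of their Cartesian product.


|A × B| = |A| × |B|
= 18 × 7
= 126

|A × B| = 126


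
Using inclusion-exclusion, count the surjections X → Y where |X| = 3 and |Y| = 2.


n = |X| = 3, k = |Y| = 2. Surjections via inclusion-exclusion:
S(n,k) = Σ(-1)^i × C(k,i) × (k-i)^n, i=0 to k
i=0: (-1)^0×C(2,0)×2^3 = 8
i=1: (-1)^1×C(2,1)×1^3 = -2
i=2: (-1)^2×C(2,2)×0^3 = 0
Total = 6

Number of surjections = 6


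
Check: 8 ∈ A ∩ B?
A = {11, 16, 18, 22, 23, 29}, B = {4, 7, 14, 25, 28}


A = {11, 16, 18, 22, 23, 29}, B = {4, 7, 14, 25, 28}
A ∩ B = elements in both A and B
A ∩ B = ∅
Checking if 8 ∈ A ∩ B
8 is not in A ∩ B → False

8 ∉ A ∩ B


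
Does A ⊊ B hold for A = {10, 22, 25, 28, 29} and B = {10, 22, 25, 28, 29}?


A ⊂ B requires: A ⊆ B AND A ≠ B.
A ⊆ B? Yes
A = B? Yes
A = B, so A is not a PROPER subset.

No, A is not a proper subset of B


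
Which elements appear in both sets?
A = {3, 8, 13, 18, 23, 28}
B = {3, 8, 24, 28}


A ∩ B = elements in both A and B
A = {3, 8, 13, 18, 23, 28}
B = {3, 8, 24, 28}
A ∩ B = {3, 8, 28}

A ∩ B = {3, 8, 28}


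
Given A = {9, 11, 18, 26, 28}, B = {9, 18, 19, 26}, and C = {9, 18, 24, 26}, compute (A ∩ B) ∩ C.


A ∩ B = {9, 18, 26}
(A ∩ B) ∩ C = {9, 18, 26}

A ∩ B ∩ C = {9, 18, 26}


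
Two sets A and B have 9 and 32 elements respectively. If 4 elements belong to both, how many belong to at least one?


|A ∪ B| = |A| + |B| - |A ∩ B|
= 9 + 32 - 4
= 37

|A ∪ B| = 37


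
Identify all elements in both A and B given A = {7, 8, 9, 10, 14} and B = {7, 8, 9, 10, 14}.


A = {7, 8, 9, 10, 14}
B = {7, 8, 9, 10, 14}
Region: in both A and B
Elements: {7, 8, 9, 10, 14}

Elements in both A and B: {7, 8, 9, 10, 14}


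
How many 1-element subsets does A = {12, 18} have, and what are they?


|A| = 2, so A has C(2,1) = 2 subsets of size 1.
Enumerate by choosing 1 elements from A at a time:
{12}, {18}

1-element subsets (2 total): {12}, {18}


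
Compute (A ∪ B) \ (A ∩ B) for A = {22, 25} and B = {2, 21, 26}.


A △ B = (A \ B) ∪ (B \ A) = elements in exactly one of A or B
A \ B = {22, 25}
B \ A = {2, 21, 26}
A △ B = {2, 21, 22, 25, 26}

A △ B = {2, 21, 22, 25, 26}


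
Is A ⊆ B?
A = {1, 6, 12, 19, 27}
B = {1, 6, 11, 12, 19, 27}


A ⊆ B means every element of A is in B.
All elements of A are in B.
So A ⊆ B.

Yes, A ⊆ B


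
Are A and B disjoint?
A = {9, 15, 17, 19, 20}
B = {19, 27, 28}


Disjoint means A ∩ B = ∅.
A ∩ B = {19}
A ∩ B ≠ ∅, so A and B are NOT disjoint.

No, A and B are not disjoint (A ∩ B = {19})


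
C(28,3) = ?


C(n,k) = n! / (k!(n-k)!)
C(28,3) = 28! / (3!25!)
= 3276

C(28,3) = 3276


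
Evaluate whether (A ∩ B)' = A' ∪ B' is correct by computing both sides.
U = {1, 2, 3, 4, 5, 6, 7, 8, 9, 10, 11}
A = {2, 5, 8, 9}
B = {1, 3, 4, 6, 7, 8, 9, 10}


LHS: A ∩ B = {8, 9}
(A ∩ B)' = U \ (A ∩ B) = {1, 2, 3, 4, 5, 6, 7, 10, 11}
A' = {1, 3, 4, 6, 7, 10, 11}, B' = {2, 5, 11}
Claimed RHS: A' ∪ B' = {1, 2, 3, 4, 5, 6, 7, 10, 11}
Identity is VALID: LHS = RHS = {1, 2, 3, 4, 5, 6, 7, 10, 11} ✓

Identity is valid. (A ∩ B)' = A' ∪ B' = {1, 2, 3, 4, 5, 6, 7, 10, 11}


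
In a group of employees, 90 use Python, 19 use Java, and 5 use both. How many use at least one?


|A ∪ B| = |A| + |B| - |A ∩ B|
= 90 + 19 - 5
= 104

|A ∪ B| = 104


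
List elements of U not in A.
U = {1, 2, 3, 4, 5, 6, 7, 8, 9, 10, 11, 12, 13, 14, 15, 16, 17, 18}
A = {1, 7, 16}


Aᶜ = U \ A = elements in U but not in A
U = {1, 2, 3, 4, 5, 6, 7, 8, 9, 10, 11, 12, 13, 14, 15, 16, 17, 18}
A = {1, 7, 16}
Aᶜ = {2, 3, 4, 5, 6, 8, 9, 10, 11, 12, 13, 14, 15, 17, 18}

Aᶜ = {2, 3, 4, 5, 6, 8, 9, 10, 11, 12, 13, 14, 15, 17, 18}


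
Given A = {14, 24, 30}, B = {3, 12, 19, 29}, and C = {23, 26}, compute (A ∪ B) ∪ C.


A ∪ B = {3, 12, 14, 19, 24, 29, 30}
(A ∪ B) ∪ C = {3, 12, 14, 19, 23, 24, 26, 29, 30}

A ∪ B ∪ C = {3, 12, 14, 19, 23, 24, 26, 29, 30}


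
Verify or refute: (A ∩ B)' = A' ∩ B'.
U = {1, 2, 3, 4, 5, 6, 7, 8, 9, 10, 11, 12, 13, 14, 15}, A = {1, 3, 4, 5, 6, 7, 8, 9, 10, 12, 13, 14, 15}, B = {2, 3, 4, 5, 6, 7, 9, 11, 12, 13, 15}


LHS: A ∩ B = {3, 4, 5, 6, 7, 9, 12, 13, 15}
(A ∩ B)' = U \ (A ∩ B) = {1, 2, 8, 10, 11, 14}
A' = {2, 11}, B' = {1, 8, 10, 14}
Claimed RHS: A' ∩ B' = ∅
Identity is INVALID: LHS = {1, 2, 8, 10, 11, 14} but the RHS claimed here equals ∅. The correct form is (A ∩ B)' = A' ∪ B'.

Identity is invalid: (A ∩ B)' = {1, 2, 8, 10, 11, 14} but A' ∩ B' = ∅. The correct De Morgan law is (A ∩ B)' = A' ∪ B'.
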